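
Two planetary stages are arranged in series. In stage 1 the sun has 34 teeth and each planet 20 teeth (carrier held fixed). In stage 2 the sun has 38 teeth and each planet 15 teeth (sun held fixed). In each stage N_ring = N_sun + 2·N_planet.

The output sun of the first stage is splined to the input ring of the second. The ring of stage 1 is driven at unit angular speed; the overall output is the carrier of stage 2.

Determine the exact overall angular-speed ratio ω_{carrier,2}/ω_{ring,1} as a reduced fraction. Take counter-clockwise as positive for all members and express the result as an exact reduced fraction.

Stage 1: N_ring = 34 + 2·20 = 74
Stage 1: 34(ω_s−ω_c) = −74(ω_r−ω_c),  ω_c=0, ω_r=1
Stage 1: ω_s = 0 − (74/34)(1−0) = -37/17
  ⇒ ω_s¹/ω_r¹ = -37/17
Stage 2: N_ring = 38 + 2·15 = 68
Stage 2: 38(ω_s−ω_c) = −68(ω_r−ω_c),  ω_s=0, ω_r=1
Stage 2: 38(0−ω_c) = −68(1−ω_c)  ⇒  106ω_c = 68  ⇒  ω_c = 34/53
  ⇒ ω_c²/ω_r² = 34/53
Coupling ω_r² = ω_s¹ ⇒ overall = -37/17 × 34/53 = -74/53

-74/53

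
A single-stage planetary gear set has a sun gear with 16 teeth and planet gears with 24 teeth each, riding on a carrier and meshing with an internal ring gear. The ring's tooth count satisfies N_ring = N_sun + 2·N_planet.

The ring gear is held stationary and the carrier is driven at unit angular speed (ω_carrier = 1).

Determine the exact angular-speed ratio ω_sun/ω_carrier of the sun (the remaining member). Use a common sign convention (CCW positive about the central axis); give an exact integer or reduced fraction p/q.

N_ring = 16 + 2·24 = 64
16(ω_s−ω_c) = −64(ω_r−ω_c),  ω_r=0, ω_c=1
ω_s = 1 − (64/16)(0−1) = 5
ω_s/ω_c = 5

5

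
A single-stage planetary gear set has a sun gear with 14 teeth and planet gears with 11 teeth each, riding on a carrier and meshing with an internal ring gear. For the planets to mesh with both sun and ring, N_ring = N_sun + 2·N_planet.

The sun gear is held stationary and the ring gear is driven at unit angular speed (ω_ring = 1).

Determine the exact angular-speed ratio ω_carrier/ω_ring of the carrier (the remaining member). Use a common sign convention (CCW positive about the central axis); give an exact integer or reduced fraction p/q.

18/25

N_ring = 14 + 2·11 = 36
14(ω_s−ω_c) = −36(ω_r−ω_c),  ω_s=0, ω_r=1
14(0−ω_c) = −36(1−ω_c)  ⇒  50ω_c = 36  ⇒  ω_c = 18/25
ω_c/ω_r = 18/25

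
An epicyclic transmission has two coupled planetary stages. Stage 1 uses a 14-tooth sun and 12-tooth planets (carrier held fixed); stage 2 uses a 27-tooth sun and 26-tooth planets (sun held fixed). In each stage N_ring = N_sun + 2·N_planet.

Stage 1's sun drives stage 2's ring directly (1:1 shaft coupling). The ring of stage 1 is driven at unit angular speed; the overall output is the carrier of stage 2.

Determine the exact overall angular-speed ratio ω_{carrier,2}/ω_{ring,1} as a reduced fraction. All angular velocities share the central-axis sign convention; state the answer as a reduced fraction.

Stage 1: N_ring = 14 + 2·12 = 38
Stage 1: 14(ω_s−ω_c) = −38(ω_r−ω_c),  ω_c=0, ω_r=1
Stage 1: ω_s = 0 − (38/14)(1−0) = -19/7
  ⇒ ω_s¹/ω_r¹ = -19/7
Stage 2: N_ring = 27 + 2·26 = 79
Stage 2: 27(ω_s−ω_c) = −79(ω_r−ω_c),  ω_s=0, ω_r=1
Stage 2: 27(0−ω_c) = −79(1−ω_c)  ⇒  106ω_c = 79  ⇒  ω_c = 79/106
  ⇒ ω_c²/ω_r² = 79/106
Coupling ω_r² = ω_s¹ ⇒ overall = -19/7 × 79/106 = -1501/742

-1501/742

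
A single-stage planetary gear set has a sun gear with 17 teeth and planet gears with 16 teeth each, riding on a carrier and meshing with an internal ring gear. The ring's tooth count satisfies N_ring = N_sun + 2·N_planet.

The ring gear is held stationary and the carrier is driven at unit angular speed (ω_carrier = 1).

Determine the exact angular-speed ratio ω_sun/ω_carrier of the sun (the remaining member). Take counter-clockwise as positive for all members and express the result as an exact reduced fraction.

N_ring = 17 + 2·16 = 49
17(ω_s−ω_c) = −49(ω_r−ω_c),  ω_r=0, ω_c=1
ω_s = 1 − (49/17)(0−1) = 66/17
ω_s/ω_c = 66/17

66/17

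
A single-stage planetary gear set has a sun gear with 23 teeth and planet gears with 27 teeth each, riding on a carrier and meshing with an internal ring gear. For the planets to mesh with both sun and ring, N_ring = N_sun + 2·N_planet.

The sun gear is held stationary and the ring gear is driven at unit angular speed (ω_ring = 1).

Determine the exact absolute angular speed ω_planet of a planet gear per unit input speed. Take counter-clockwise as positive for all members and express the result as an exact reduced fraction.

N_ring = 23 + 2·27 = 77
23(ω_s−ω_c) = −77(ω_r−ω_c),  ω_s=0, ω_r=1
23(0−ω_c) = −77(1−ω_c)  ⇒  100ω_c = 77  ⇒  ω_c = 77/100
sun–planet: 23·(0−77/100) = −27·(ω_p−ω_c)  ⇒  ω_p−ω_c = −(23/27)·(-77/100) = 1771/2700
ω_p = 77/100 + 1771/2700 = 77/54

77/54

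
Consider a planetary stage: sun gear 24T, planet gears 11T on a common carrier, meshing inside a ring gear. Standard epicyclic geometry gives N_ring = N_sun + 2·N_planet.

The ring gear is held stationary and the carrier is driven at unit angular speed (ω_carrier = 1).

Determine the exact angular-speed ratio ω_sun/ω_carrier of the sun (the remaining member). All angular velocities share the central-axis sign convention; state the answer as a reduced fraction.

35/12

N_ring = 24 + 2·11 = 46
24(ω_s−ω_c) = −46(ω_r−ω_c),  ω_r=0, ω_c=1
ω_s = 1 − (46/24)(0−1) = 35/12
ω_s/ω_c = 35/12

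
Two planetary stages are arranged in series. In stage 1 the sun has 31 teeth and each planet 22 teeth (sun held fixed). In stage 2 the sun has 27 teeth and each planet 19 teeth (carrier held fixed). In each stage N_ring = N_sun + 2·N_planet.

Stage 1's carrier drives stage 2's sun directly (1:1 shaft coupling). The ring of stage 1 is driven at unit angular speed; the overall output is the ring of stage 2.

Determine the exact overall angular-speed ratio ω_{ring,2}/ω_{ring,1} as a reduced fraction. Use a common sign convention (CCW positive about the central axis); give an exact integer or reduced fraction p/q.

-405/1378

Stage 1: N_ring = 31 + 2·22 = 75
Stage 1: 31(ω_s−ω_c) = −75(ω_r−ω_c),  ω_s=0, ω_r=1
Stage 1: 31(0−ω_c) = −75(1−ω_c)  ⇒  106ω_c = 75  ⇒  ω_c = 75/106
  ⇒ ω_c¹/ω_r¹ = 75/106
Stage 2: N_ring = 27 + 2·19 = 65
Stage 2: 27(ω_s−ω_c) = −65(ω_r−ω_c),  ω_c=0, ω_s=1
Stage 2: ω_r = 0 − (27/65)(1−0) = -27/65
  ⇒ ω_r²/ω_s² = -27/65
Coupling ω_s² = ω_c¹ ⇒ overall = 75/106 × -27/65 = -405/1378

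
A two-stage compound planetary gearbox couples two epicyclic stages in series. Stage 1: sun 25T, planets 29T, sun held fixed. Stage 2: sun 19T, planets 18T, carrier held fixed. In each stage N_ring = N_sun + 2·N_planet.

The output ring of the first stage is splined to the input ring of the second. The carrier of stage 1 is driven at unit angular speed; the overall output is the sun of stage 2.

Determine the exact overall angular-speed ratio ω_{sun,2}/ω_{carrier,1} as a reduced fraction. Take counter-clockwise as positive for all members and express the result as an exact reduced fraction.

-5940/1577

Stage 1: N_ring = 25 + 2·29 = 83
Stage 1: 25(ω_s−ω_c) = −83(ω_r−ω_c),  ω_s=0, ω_c=1
Stage 1: ω_r = 1 − (25/83)(0−1) = 108/83
  ⇒ ω_r¹/ω_c¹ = 108/83
Stage 2: N_ring = 19 + 2·18 = 55
Stage 2: 19(ω_s−ω_c) = −55(ω_r−ω_c),  ω_c=0, ω_r=1
Stage 2: ω_s = 0 − (55/19)(1−0) = -55/19
  ⇒ ω_s²/ω_r² = -55/19
Coupling ω_r² = ω_r¹ ⇒ overall = 108/83 × -55/19 = -5940/1577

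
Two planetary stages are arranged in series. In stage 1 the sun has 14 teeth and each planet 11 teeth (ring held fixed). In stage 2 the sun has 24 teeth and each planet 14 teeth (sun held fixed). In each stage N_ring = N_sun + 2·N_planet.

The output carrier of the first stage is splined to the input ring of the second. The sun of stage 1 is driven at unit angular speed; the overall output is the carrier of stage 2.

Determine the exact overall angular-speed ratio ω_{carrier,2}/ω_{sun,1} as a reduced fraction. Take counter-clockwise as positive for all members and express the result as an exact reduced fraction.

Stage 1: N_ring = 14 + 2·11 = 36
Stage 1: 14(ω_s−ω_c) = −36(ω_r−ω_c),  ω_r=0, ω_s=1
Stage 1: 14(1−ω_c) = −36(0−ω_c)  ⇒  50ω_c = 14  ⇒  ω_c = 7/25
  ⇒ ω_c¹/ω_s¹ = 7/25
Stage 2: N_ring = 24 + 2·14 = 52
Stage 2: 24(ω_s−ω_c) = −52(ω_r−ω_c),  ω_s=0, ω_r=1
Stage 2: 24(0−ω_c) = −52(1−ω_c)  ⇒  76ω_c = 52  ⇒  ω_c = 13/19
  ⇒ ω_c²/ω_r² = 13/19
Coupling ω_r² = ω_c¹ ⇒ overall = 7/25 × 13/19 = 91/475

91/475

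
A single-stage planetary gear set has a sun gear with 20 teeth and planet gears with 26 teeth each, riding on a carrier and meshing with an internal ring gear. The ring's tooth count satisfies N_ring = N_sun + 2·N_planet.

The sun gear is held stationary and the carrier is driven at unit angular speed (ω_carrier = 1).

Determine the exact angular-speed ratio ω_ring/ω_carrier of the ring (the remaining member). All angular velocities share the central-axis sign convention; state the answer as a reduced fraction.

N_ring = 20 + 2·26 = 72
20(ω_s−ω_c) = −72(ω_r−ω_c),  ω_s=0, ω_c=1
ω_r = 1 − (20/72)(0−1) = 23/18
ω_r/ω_c = 23/18

23/18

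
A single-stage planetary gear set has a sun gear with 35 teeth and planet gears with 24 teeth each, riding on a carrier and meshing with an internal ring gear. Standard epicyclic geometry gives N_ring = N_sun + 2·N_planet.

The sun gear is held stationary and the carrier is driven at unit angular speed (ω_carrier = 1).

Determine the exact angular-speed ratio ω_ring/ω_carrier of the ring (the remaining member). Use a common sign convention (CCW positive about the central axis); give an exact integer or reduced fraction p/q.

N_ring = 35 + 2·24 = 83
35(ω_s−ω_c) = −83(ω_r−ω_c),  ω_s=0, ω_c=1
ω_r = 1 − (35/83)(0−1) = 118/83
ω_r/ω_c = 118/83

118/83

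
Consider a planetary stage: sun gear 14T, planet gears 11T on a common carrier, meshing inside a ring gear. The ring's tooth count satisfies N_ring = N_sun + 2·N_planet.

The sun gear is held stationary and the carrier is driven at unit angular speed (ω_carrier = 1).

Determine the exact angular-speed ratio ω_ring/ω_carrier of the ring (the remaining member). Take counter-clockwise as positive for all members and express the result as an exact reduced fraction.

25/18

N_ring = 14 + 2·11 = 36
14(ω_s−ω_c) = −36(ω_r−ω_c),  ω_s=0, ω_c=1
ω_r = 1 − (14/36)(0−1) = 25/18
ω_r/ω_c = 25/18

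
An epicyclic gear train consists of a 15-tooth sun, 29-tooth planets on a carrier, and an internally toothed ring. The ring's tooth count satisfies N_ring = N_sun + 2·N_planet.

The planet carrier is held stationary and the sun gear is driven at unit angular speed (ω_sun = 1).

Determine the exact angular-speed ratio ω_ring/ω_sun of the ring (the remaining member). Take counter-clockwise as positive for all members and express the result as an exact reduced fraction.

-15/73

N_ring = 15 + 2·29 = 73
15(ω_s−ω_c) = −73(ω_r−ω_c),  ω_c=0, ω_s=1
ω_r = 0 − (15/73)(1−0) = -15/73
ω_r/ω_s = -15/73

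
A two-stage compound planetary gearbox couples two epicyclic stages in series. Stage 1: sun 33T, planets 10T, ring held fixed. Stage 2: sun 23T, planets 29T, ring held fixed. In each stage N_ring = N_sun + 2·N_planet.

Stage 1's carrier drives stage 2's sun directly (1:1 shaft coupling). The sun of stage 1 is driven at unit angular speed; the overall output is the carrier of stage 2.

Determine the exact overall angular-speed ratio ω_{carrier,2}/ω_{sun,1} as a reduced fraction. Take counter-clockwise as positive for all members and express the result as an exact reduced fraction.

Stage 1: N_ring = 33 + 2·10 = 53
Stage 1: 33(ω_s−ω_c) = −53(ω_r−ω_c),  ω_r=0, ω_s=1
Stage 1: 33(1−ω_c) = −53(0−ω_c)  ⇒  86ω_c = 33  ⇒  ω_c = 33/86
  ⇒ ω_c¹/ω_s¹ = 33/86
Stage 2: N_ring = 23 + 2·29 = 81
Stage 2: 23(ω_s−ω_c) = −81(ω_r−ω_c),  ω_r=0, ω_s=1
Stage 2: 23(1−ω_c) = −81(0−ω_c)  ⇒  104ω_c = 23  ⇒  ω_c = 23/104
  ⇒ ω_c²/ω_s² = 23/104
Coupling ω_s² = ω_c¹ ⇒ overall = 33/86 × 23/104 = 759/8944

759/8944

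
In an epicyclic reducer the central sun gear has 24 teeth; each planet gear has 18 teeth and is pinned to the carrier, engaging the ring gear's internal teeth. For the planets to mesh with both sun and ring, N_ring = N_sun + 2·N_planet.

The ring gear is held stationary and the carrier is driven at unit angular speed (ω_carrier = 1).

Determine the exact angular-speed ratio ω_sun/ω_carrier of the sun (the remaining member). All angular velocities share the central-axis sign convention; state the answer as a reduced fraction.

7/2

N_ring = 24 + 2·18 = 60
24(ω_s−ω_c) = −60(ω_r−ω_c),  ω_r=0, ω_c=1
ω_s = 1 − (60/24)(0−1) = 7/2
ω_s/ω_c = 7/2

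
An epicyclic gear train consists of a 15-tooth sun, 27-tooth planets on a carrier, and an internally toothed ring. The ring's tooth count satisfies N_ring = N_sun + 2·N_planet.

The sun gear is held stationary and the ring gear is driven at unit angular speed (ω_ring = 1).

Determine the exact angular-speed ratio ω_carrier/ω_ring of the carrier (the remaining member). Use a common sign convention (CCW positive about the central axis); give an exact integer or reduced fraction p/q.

N_ring = 15 + 2·27 = 69
15(ω_s−ω_c) = −69(ω_r−ω_c),  ω_s=0, ω_r=1
15(0−ω_c) = −69(1−ω_c)  ⇒  84ω_c = 69  ⇒  ω_c = 23/28
ω_c/ω_r = 23/28

23/28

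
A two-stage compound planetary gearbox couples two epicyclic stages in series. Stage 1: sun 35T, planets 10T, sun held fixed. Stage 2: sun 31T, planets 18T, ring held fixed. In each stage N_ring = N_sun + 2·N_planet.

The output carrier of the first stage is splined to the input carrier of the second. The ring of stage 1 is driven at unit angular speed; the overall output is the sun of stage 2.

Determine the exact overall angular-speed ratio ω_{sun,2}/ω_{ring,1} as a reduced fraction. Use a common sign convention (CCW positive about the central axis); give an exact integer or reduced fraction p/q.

Stage 1: N_ring = 35 + 2·10 = 55
Stage 1: 35(ω_s−ω_c) = −55(ω_r−ω_c),  ω_s=0, ω_r=1
Stage 1: 35(0−ω_c) = −55(1−ω_c)  ⇒  90ω_c = 55  ⇒  ω_c = 11/18
  ⇒ ω_c¹/ω_r¹ = 11/18
Stage 2: N_ring = 31 + 2·18 = 67
Stage 2: 31(ω_s−ω_c) = −67(ω_r−ω_c),  ω_r=0, ω_c=1
Stage 2: ω_s = 1 − (67/31)(0−1) = 98/31
  ⇒ ω_s²/ω_c² = 98/31
Coupling ω_c² = ω_c¹ ⇒ overall = 11/18 × 98/31 = 539/279

539/279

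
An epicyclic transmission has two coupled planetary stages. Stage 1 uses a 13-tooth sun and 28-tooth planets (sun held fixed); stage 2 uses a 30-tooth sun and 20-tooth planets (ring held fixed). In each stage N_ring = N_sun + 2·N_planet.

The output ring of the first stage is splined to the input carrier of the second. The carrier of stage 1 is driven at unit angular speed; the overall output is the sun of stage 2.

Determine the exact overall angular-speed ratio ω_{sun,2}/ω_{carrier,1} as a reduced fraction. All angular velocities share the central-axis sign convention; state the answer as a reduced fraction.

820/207

Stage 1: N_ring = 13 + 2·28 = 69
Stage 1: 13(ω_s−ω_c) = −69(ω_r−ω_c),  ω_s=0, ω_c=1
Stage 1: ω_r = 1 − (13/69)(0−1) = 82/69
  ⇒ ω_r¹/ω_c¹ = 82/69
Stage 2: N_ring = 30 + 2·20 = 70
Stage 2: 30(ω_s−ω_c) = −70(ω_r−ω_c),  ω_r=0, ω_c=1
Stage 2: ω_s = 1 − (70/30)(0−1) = 10/3
  ⇒ ω_s²/ω_c² = 10/3
Coupling ω_c² = ω_r¹ ⇒ overall = 82/69 × 10/3 = 820/207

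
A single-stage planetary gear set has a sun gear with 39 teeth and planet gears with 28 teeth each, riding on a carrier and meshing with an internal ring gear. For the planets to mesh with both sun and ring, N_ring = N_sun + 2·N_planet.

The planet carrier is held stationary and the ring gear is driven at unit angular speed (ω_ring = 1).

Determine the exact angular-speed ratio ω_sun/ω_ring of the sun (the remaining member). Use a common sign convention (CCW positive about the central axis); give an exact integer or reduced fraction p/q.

N_ring = 39 + 2·28 = 95
39(ω_s−ω_c) = −95(ω_r−ω_c),  ω_c=0, ω_r=1
ω_s = 0 − (95/39)(1−0) = -95/39
ω_s/ω_r = -95/39

-95/39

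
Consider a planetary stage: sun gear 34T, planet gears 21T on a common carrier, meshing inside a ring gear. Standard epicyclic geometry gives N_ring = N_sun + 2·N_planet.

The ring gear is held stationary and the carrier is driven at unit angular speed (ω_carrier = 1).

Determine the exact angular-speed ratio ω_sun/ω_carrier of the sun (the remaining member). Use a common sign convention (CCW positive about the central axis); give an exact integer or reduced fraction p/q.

55/17

N_ring = 34 + 2·21 = 76
34(ω_s−ω_c) = −76(ω_r−ω_c),  ω_r=0, ω_c=1
ω_s = 1 − (76/34)(0−1) = 55/17
ω_s/ω_c = 55/17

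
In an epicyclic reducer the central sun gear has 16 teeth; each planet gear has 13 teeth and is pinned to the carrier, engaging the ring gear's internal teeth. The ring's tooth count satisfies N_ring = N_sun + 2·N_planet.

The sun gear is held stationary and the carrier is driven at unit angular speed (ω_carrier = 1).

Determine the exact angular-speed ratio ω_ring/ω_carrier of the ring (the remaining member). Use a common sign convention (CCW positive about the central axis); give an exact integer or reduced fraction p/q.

29/21

N_ring = 16 + 2·13 = 42
16(ω_s−ω_c) = −42(ω_r−ω_c),  ω_s=0, ω_c=1
ω_r = 1 − (16/42)(0−1) = 29/21
ω_r/ω_c = 29/21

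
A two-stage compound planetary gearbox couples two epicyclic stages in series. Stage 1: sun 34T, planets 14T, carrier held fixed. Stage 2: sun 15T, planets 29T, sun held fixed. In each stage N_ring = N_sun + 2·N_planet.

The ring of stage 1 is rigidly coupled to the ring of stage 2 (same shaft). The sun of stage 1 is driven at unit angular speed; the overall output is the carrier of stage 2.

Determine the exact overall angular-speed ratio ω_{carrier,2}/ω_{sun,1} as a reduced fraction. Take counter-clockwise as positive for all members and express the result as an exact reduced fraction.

-1241/2728

Stage 1: N_ring = 34 + 2·14 = 62
Stage 1: 34(ω_s−ω_c) = −62(ω_r−ω_c),  ω_c=0, ω_s=1
Stage 1: ω_r = 0 − (34/62)(1−0) = -17/31
  ⇒ ω_r¹/ω_s¹ = -17/31
Stage 2: N_ring = 15 + 2·29 = 73
Stage 2: 15(ω_s−ω_c) = −73(ω_r−ω_c),  ω_s=0, ω_r=1
Stage 2: 15(0−ω_c) = −73(1−ω_c)  ⇒  88ω_c = 73  ⇒  ω_c = 73/88
  ⇒ ω_c²/ω_r² = 73/88
Coupling ω_r² = ω_r¹ ⇒ overall = -17/31 × 73/88 = -1241/2728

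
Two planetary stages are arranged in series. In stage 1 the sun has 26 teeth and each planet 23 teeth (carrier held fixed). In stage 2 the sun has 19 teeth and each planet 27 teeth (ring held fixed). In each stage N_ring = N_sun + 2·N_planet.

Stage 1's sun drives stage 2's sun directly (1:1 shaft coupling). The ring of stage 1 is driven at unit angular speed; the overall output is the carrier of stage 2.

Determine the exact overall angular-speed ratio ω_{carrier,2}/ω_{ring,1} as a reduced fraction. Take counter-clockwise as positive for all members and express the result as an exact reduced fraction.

-171/299

Stage 1: N_ring = 26 + 2·23 = 72
Stage 1: 26(ω_s−ω_c) = −72(ω_r−ω_c),  ω_c=0, ω_r=1
Stage 1: ω_s = 0 − (72/26)(1−0) = -36/13
  ⇒ ω_s¹/ω_r¹ = -36/13
Stage 2: N_ring = 19 + 2·27 = 73
Stage 2: 19(ω_s−ω_c) = −73(ω_r−ω_c),  ω_r=0, ω_s=1
Stage 2: 19(1−ω_c) = −73(0−ω_c)  ⇒  92ω_c = 19  ⇒  ω_c = 19/92
  ⇒ ω_c²/ω_s² = 19/92
Coupling ω_s² = ω_s¹ ⇒ overall = -36/13 × 19/92 = -171/299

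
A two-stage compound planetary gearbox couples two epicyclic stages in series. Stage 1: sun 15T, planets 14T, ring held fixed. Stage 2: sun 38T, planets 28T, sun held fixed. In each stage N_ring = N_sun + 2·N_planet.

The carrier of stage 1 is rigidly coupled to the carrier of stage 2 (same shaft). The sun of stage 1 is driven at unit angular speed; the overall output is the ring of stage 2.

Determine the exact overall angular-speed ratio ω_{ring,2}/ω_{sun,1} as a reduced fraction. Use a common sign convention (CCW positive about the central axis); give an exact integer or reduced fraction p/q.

Stage 1: N_ring = 15 + 2·14 = 43
Stage 1: 15(ω_s−ω_c) = −43(ω_r−ω_c),  ω_r=0, ω_s=1
Stage 1: 15(1−ω_c) = −43(0−ω_c)  ⇒  58ω_c = 15  ⇒  ω_c = 15/58
  ⇒ ω_c¹/ω_s¹ = 15/58
Stage 2: N_ring = 38 + 2·28 = 94
Stage 2: 38(ω_s−ω_c) = −94(ω_r−ω_c),  ω_s=0, ω_c=1
Stage 2: ω_r = 1 − (38/94)(0−1) = 66/47
  ⇒ ω_r²/ω_c² = 66/47
Coupling ω_c² = ω_c¹ ⇒ overall = 15/58 × 66/47 = 495/1363

495/1363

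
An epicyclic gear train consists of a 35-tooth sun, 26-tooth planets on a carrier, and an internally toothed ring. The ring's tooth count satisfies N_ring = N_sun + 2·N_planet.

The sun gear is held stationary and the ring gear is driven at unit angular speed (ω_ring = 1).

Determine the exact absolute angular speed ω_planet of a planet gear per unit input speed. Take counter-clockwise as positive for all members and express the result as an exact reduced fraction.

87/52

N_ring = 35 + 2·26 = 87
35(ω_s−ω_c) = −87(ω_r−ω_c),  ω_s=0, ω_r=1
35(0−ω_c) = −87(1−ω_c)  ⇒  122ω_c = 87  ⇒  ω_c = 87/122
sun–planet: 35·(0−87/122) = −26·(ω_p−ω_c)  ⇒  ω_p−ω_c = −(35/26)·(-87/122) = 3045/3172
ω_p = 87/122 + 3045/3172 = 87/52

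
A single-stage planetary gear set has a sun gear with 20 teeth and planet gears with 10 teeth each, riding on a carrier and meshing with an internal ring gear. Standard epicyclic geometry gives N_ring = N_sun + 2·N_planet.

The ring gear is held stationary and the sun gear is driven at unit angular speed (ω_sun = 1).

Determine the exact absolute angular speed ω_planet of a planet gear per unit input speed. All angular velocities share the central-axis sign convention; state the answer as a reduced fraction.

N_ring = 20 + 2·10 = 40
20(ω_s−ω_c) = −40(ω_r−ω_c),  ω_r=0, ω_s=1
20(1−ω_c) = −40(0−ω_c)  ⇒  60ω_c = 20  ⇒  ω_c = 1/3
sun–planet: 20·(1−1/3) = −10·(ω_p−ω_c)  ⇒  ω_p−ω_c = −(20/10)·(2/3) = -4/3
ω_p = 1/3 − 4/3 = -1

-1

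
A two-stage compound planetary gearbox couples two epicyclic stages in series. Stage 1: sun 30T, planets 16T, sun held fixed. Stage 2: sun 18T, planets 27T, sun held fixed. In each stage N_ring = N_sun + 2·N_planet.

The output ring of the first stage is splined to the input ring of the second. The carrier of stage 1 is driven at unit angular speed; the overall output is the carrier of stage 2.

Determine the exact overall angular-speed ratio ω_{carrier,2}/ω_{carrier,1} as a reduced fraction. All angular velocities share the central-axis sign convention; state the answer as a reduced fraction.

Stage 1: N_ring = 30 + 2·16 = 62
Stage 1: 30(ω_s−ω_c) = −62(ω_r−ω_c),  ω_s=0, ω_c=1
Stage 1: ω_r = 1 − (30/62)(0−1) = 46/31
  ⇒ ω_r¹/ω_c¹ = 46/31
Stage 2: N_ring = 18 + 2·27 = 72
Stage 2: 18(ω_s−ω_c) = −72(ω_r−ω_c),  ω_s=0, ω_r=1
Stage 2: 18(0−ω_c) = −72(1−ω_c)  ⇒  90ω_c = 72  ⇒  ω_c = 4/5
  ⇒ ω_c²/ω_r² = 4/5
Coupling ω_r² = ω_r¹ ⇒ overall = 46/31 × 4/5 = 184/155

184/155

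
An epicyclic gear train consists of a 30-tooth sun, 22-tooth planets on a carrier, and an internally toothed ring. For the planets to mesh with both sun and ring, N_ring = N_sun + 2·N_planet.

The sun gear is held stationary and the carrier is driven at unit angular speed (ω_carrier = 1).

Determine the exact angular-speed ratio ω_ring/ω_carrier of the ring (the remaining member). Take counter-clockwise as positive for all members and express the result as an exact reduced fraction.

N_ring = 30 + 2·22 = 74
30(ω_s−ω_c) = −74(ω_r−ω_c),  ω_s=0, ω_c=1
ω_r = 1 − (30/74)(0−1) = 52/37
ω_r/ω_c = 52/37

52/37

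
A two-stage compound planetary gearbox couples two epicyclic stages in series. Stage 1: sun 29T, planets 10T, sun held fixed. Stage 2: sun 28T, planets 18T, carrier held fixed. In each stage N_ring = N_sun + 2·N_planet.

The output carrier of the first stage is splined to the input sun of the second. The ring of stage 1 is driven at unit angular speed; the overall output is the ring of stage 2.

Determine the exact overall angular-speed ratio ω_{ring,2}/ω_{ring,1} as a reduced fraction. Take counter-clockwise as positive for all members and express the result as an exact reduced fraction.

-343/1248

Stage 1: N_ring = 29 + 2·10 = 49
Stage 1: 29(ω_s−ω_c) = −49(ω_r−ω_c),  ω_s=0, ω_r=1
Stage 1: 29(0−ω_c) = −49(1−ω_c)  ⇒  78ω_c = 49  ⇒  ω_c = 49/78
  ⇒ ω_c¹/ω_r¹ = 49/78
Stage 2: N_ring = 28 + 2·18 = 64
Stage 2: 28(ω_s−ω_c) = −64(ω_r−ω_c),  ω_c=0, ω_s=1
Stage 2: ω_r = 0 − (28/64)(1−0) = -7/16
  ⇒ ω_r²/ω_s² = -7/16
Coupling ω_s² = ω_c¹ ⇒ overall = 49/78 × -7/16 = -343/1248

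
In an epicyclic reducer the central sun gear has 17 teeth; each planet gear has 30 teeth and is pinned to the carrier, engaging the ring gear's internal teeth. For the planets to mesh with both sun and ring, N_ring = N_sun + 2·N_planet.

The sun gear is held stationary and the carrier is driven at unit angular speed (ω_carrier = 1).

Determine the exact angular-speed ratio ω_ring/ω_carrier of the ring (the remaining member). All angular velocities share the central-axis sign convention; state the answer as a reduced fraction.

N_ring = 17 + 2·30 = 77
17(ω_s−ω_c) = −77(ω_r−ω_c),  ω_s=0, ω_c=1
ω_r = 1 − (17/77)(0−1) = 94/77
ω_r/ω_c = 94/77

94/77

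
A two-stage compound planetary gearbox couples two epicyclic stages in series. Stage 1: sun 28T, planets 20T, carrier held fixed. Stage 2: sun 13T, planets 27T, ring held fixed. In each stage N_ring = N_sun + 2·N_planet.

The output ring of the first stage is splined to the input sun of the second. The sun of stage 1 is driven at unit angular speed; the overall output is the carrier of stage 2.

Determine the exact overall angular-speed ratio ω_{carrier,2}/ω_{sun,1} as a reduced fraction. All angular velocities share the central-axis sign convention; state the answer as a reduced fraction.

Stage 1: N_ring = 28 + 2·20 = 68
Stage 1: 28(ω_s−ω_c) = −68(ω_r−ω_c),  ω_c=0, ω_s=1
Stage 1: ω_r = 0 − (28/68)(1−0) = -7/17
  ⇒ ω_r¹/ω_s¹ = -7/17
Stage 2: N_ring = 13 + 2·27 = 67
Stage 2: 13(ω_s−ω_c) = −67(ω_r−ω_c),  ω_r=0, ω_s=1
Stage 2: 13(1−ω_c) = −67(0−ω_c)  ⇒  80ω_c = 13  ⇒  ω_c = 13/80
  ⇒ ω_c²/ω_s² = 13/80
Coupling ω_s² = ω_r¹ ⇒ overall = -7/17 × 13/80 = -91/1360

-91/1360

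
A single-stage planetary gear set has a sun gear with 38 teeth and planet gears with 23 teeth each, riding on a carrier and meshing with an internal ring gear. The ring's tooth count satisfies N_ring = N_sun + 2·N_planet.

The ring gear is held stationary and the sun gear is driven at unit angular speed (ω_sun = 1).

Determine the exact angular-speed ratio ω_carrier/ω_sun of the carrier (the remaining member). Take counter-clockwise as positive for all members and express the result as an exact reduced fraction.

19/61

N_ring = 38 + 2·23 = 84
38(ω_s−ω_c) = −84(ω_r−ω_c),  ω_r=0, ω_s=1
38(1−ω_c) = −84(0−ω_c)  ⇒  122ω_c = 38  ⇒  ω_c = 19/61
ω_c/ω_s = 19/61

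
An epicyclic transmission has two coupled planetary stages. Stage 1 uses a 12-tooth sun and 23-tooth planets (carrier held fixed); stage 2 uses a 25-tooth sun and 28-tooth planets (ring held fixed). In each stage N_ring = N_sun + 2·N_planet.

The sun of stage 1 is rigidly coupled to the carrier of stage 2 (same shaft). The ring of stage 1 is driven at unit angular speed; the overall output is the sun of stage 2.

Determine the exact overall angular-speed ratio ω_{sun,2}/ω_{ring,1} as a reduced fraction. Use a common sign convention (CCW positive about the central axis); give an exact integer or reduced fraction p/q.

-1537/75

Stage 1: N_ring = 12 + 2·23 = 58
Stage 1: 12(ω_s−ω_c) = −58(ω_r−ω_c),  ω_c=0, ω_r=1
Stage 1: ω_s = 0 − (58/12)(1−0) = -29/6
  ⇒ ω_s¹/ω_r¹ = -29/6
Stage 2: N_ring = 25 + 2·28 = 81
Stage 2: 25(ω_s−ω_c) = −81(ω_r−ω_c),  ω_r=0, ω_c=1
Stage 2: ω_s = 1 − (81/25)(0−1) = 106/25
  ⇒ ω_s²/ω_c² = 106/25
Coupling ω_c² = ω_s¹ ⇒ overall = -29/6 × 106/25 = -1537/75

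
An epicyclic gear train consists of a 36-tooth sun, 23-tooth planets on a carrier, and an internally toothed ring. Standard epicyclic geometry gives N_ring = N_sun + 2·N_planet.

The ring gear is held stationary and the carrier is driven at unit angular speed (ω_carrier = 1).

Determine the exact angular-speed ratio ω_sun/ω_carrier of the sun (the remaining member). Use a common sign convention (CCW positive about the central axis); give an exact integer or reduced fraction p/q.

N_ring = 36 + 2·23 = 82
36(ω_s−ω_c) = −82(ω_r−ω_c),  ω_r=0, ω_c=1
ω_s = 1 − (82/36)(0−1) = 59/18
ω_s/ω_c = 59/18

59/18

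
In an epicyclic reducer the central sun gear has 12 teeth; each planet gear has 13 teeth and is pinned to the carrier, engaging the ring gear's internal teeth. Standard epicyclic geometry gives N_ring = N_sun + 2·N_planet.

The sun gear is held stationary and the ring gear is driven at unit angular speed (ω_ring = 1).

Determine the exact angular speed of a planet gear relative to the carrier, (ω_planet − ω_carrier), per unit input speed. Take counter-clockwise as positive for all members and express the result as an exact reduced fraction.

228/325

N_ring = 12 + 2·13 = 38
12(ω_s−ω_c) = −38(ω_r−ω_c),  ω_s=0, ω_r=1
12(0−ω_c) = −38(1−ω_c)  ⇒  50ω_c = 38  ⇒  ω_c = 19/25
sun–planet: 12·(0−19/25) = −13·(ω_p−ω_c)  ⇒  ω_p−ω_c = −(12/13)·(-19/25) = 228/325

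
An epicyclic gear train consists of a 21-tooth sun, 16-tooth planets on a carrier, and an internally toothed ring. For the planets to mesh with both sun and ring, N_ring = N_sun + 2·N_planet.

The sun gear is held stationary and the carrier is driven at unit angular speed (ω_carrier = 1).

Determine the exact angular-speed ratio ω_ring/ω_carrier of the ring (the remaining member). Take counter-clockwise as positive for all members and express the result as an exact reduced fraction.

N_ring = 21 + 2·16 = 53
21(ω_s−ω_c) = −53(ω_r−ω_c),  ω_s=0, ω_c=1
ω_r = 1 − (21/53)(0−1) = 74/53
ω_r/ω_c = 74/53

74/53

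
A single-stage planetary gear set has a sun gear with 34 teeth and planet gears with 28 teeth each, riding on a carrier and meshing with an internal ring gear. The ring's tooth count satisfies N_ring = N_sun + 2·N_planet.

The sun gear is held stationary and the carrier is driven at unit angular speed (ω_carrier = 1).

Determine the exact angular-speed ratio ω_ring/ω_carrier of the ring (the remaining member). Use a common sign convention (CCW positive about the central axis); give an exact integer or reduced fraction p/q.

N_ring = 34 + 2·28 = 90
34(ω_s−ω_c) = −90(ω_r−ω_c),  ω_s=0, ω_c=1
ω_r = 1 − (34/90)(0−1) = 62/45
ω_r/ω_c = 62/45

62/45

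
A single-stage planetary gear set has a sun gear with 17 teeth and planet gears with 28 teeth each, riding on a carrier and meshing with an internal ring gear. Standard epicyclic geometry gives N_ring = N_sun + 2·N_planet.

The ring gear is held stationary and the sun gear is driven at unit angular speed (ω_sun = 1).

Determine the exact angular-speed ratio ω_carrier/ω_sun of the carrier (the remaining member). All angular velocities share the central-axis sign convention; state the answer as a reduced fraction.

17/90

N_ring = 17 + 2·28 = 73
17(ω_s−ω_c) = −73(ω_r−ω_c),  ω_r=0, ω_s=1
17(1−ω_c) = −73(0−ω_c)  ⇒  90ω_c = 17  ⇒  ω_c = 17/90
ω_c/ω_s = 17/90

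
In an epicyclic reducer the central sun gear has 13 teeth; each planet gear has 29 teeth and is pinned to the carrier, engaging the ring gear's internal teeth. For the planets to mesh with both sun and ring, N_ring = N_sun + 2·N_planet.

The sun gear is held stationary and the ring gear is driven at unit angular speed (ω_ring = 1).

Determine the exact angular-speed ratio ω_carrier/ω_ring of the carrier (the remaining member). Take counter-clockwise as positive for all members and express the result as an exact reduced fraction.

71/84

N_ring = 13 + 2·29 = 71
13(ω_s−ω_c) = −71(ω_r−ω_c),  ω_s=0, ω_r=1
13(0−ω_c) = −71(1−ω_c)  ⇒  84ω_c = 71  ⇒  ω_c = 71/84
ω_c/ω_r = 71/84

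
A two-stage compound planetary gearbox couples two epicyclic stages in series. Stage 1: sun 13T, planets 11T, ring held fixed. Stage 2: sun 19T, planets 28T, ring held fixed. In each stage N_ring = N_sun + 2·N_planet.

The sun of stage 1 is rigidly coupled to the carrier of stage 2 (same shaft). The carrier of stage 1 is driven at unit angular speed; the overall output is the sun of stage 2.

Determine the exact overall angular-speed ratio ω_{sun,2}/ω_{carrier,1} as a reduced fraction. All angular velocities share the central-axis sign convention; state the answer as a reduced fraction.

Stage 1: N_ring = 13 + 2·11 = 35
Stage 1: 13(ω_s−ω_c) = −35(ω_r−ω_c),  ω_r=0, ω_c=1
Stage 1: ω_s = 1 − (35/13)(0−1) = 48/13
  ⇒ ω_s¹/ω_c¹ = 48/13
Stage 2: N_ring = 19 + 2·28 = 75
Stage 2: 19(ω_s−ω_c) = −75(ω_r−ω_c),  ω_r=0, ω_c=1
Stage 2: ω_s = 1 − (75/19)(0−1) = 94/19
  ⇒ ω_s²/ω_c² = 94/19
Coupling ω_c² = ω_s¹ ⇒ overall = 48/13 × 94/19 = 4512/247

4512/247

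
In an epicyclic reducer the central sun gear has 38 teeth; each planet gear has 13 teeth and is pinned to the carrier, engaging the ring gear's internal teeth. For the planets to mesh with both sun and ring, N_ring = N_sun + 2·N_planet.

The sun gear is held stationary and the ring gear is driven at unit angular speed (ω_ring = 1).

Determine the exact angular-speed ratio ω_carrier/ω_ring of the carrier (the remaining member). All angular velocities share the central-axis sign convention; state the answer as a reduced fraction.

32/51

N_ring = 38 + 2·13 = 64
38(ω_s−ω_c) = −64(ω_r−ω_c),  ω_s=0, ω_r=1
38(0−ω_c) = −64(1−ω_c)  ⇒  102ω_c = 64  ⇒  ω_c = 32/51
ω_c/ω_r = 32/51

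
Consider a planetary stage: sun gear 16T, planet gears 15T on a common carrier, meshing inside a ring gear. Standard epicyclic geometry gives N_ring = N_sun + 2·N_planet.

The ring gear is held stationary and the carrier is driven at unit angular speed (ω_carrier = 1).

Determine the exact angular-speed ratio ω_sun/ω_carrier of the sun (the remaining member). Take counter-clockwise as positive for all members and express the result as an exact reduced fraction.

31/8

N_ring = 16 + 2·15 = 46
16(ω_s−ω_c) = −46(ω_r−ω_c),  ω_r=0, ω_c=1
ω_s = 1 − (46/16)(0−1) = 31/8
ω_s/ω_c = 31/8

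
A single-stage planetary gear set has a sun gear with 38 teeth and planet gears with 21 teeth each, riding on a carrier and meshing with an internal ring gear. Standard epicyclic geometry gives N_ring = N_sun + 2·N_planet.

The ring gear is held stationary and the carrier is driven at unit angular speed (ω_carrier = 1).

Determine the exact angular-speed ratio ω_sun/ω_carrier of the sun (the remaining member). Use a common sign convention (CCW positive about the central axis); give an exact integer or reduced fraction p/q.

N_ring = 38 + 2·21 = 80
38(ω_s−ω_c) = −80(ω_r−ω_c),  ω_r=0, ω_c=1
ω_s = 1 − (80/38)(0−1) = 59/19
ω_s/ω_c = 59/19

59/19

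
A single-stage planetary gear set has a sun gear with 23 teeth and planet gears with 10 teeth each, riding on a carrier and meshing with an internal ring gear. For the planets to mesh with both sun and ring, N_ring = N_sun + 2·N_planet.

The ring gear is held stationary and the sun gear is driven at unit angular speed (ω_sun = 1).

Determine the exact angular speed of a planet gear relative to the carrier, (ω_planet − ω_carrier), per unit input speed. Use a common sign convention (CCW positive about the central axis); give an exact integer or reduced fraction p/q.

N_ring = 23 + 2·10 = 43
23(ω_s−ω_c) = −43(ω_r−ω_c),  ω_r=0, ω_s=1
23(1−ω_c) = −43(0−ω_c)  ⇒  66ω_c = 23  ⇒  ω_c = 23/66
sun–planet: 23·(1−23/66) = −10·(ω_p−ω_c)  ⇒  ω_p−ω_c = −(23/10)·(43/66) = -989/660

-989/660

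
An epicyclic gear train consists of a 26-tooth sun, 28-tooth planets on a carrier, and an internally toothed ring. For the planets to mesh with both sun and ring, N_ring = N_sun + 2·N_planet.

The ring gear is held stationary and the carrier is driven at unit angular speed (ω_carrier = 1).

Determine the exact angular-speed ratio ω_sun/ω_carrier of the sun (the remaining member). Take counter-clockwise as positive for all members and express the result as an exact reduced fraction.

N_ring = 26 + 2·28 = 82
26(ω_s−ω_c) = −82(ω_r−ω_c),  ω_r=0, ω_c=1
ω_s = 1 − (82/26)(0−1) = 54/13
ω_s/ω_c = 54/13

54/13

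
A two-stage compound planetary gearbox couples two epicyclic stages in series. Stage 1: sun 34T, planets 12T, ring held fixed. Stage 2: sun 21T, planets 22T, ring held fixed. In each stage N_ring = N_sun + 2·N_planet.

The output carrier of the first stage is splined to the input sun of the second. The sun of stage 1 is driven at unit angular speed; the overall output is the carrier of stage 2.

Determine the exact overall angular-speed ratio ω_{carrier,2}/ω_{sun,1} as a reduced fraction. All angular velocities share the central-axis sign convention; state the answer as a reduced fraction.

357/3956

Stage 1: N_ring = 34 + 2·12 = 58
Stage 1: 34(ω_s−ω_c) = −58(ω_r−ω_c),  ω_r=0, ω_s=1
Stage 1: 34(1−ω_c) = −58(0−ω_c)  ⇒  92ω_c = 34  ⇒  ω_c = 17/46
  ⇒ ω_c¹/ω_s¹ = 17/46
Stage 2: N_ring = 21 + 2·22 = 65
Stage 2: 21(ω_s−ω_c) = −65(ω_r−ω_c),  ω_r=0, ω_s=1
Stage 2: 21(1−ω_c) = −65(0−ω_c)  ⇒  86ω_c = 21  ⇒  ω_c = 21/86
  ⇒ ω_c²/ω_s² = 21/86
Coupling ω_s² = ω_c¹ ⇒ overall = 17/46 × 21/86 = 357/3956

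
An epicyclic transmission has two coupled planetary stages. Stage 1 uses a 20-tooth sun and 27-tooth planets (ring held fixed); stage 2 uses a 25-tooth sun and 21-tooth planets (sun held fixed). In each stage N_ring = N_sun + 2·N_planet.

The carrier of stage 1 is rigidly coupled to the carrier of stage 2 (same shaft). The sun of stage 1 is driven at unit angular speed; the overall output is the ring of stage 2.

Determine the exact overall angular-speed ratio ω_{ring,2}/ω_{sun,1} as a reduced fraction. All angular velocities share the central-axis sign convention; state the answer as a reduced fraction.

920/3149

Stage 1: N_ring = 20 + 2·27 = 74
Stage 1: 20(ω_s−ω_c) = −74(ω_r−ω_c),  ω_r=0, ω_s=1
Stage 1: 20(1−ω_c) = −74(0−ω_c)  ⇒  94ω_c = 20  ⇒  ω_c = 10/47
  ⇒ ω_c¹/ω_s¹ = 10/47
Stage 2: N_ring = 25 + 2·21 = 67
Stage 2: 25(ω_s−ω_c) = −67(ω_r−ω_c),  ω_s=0, ω_c=1
Stage 2: ω_r = 1 − (25/67)(0−1) = 92/67
  ⇒ ω_r²/ω_c² = 92/67
Coupling ω_c² = ω_c¹ ⇒ overall = 10/47 × 92/67 = 920/3149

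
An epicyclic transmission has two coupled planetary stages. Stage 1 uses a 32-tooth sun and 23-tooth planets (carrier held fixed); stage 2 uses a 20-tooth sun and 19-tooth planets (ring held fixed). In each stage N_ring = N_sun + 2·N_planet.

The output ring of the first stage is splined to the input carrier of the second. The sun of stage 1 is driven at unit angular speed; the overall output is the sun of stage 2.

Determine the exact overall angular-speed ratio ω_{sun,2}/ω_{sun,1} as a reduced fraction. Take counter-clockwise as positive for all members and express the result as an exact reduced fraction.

-8/5

Stage 1: N_ring = 32 + 2·23 = 78
Stage 1: 32(ω_s−ω_c) = −78(ω_r−ω_c),  ω_c=0, ω_s=1
Stage 1: ω_r = 0 − (32/78)(1−0) = -16/39
  ⇒ ω_r¹/ω_s¹ = -16/39
Stage 2: N_ring = 20 + 2·19 = 58
Stage 2: 20(ω_s−ω_c) = −58(ω_r−ω_c),  ω_r=0, ω_c=1
Stage 2: ω_s = 1 − (58/20)(0−1) = 39/10
  ⇒ ω_s²/ω_c² = 39/10
Coupling ω_c² = ω_r¹ ⇒ overall = -16/39 × 39/10 = -8/5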